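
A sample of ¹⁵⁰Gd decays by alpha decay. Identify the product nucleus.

Sm-146

Alpha decay: mass number changes by -4, atomic number by -2.
A: 150 − 4 = 146; Z: 64 − 2 = 62.
Z = 62 is samarium, so the daughter is ¹⁴⁶Sm.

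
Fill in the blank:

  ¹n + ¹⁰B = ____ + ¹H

Be-10

Conserve mass number: 1 + 10 = A + 1, so A = 10.
Conserve atomic number: 0 + 5 = Z + 1, so Z = 4.
Z = 4 is beryllium, so the species is ¹⁰Be.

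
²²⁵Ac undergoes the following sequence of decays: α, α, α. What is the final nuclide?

Start: (A, Z) = (225, 89).
After α: (221, 87).
After α: (217, 85).
After α: (213, 83).
Z = 83 is bismuth.

Bi-213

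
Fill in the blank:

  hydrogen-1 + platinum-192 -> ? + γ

Au-193

Conserve mass number: 1 + 192 = A + 0, so A = 193.
Conserve atomic number: 1 + 78 = Z + 0, so Z = 79.
Z = 79 is gold, so the species is gold-193.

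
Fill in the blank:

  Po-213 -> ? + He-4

Pb-209

Conserve mass number: 213 = A + 4, so A = 209.
Conserve atomic number: 84 = Z + 2, so Z = 82.
Z = 82 is lead, so the species is Pb-209.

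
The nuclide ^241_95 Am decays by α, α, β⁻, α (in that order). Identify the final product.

Start: (A, Z) = (241, 95).
After α: (237, 93).
After α: (233, 91).
After β⁻: (233, 92).
After α: (229, 90).
Z = 90 is thorium.

Th-229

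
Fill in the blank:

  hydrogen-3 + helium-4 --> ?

Conserve mass number: 3 + 4 = A, so A = 7.
Conserve atomic number: 1 + 2 = Z, so Z = 3.
Z = 3 is lithium, so the species is lithium-7.

Li-7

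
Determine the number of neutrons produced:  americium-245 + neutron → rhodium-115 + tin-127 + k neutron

4

Conserve mass number: 246 = 115 + 127 + k, so k = 246 − 242 = 4.
Check atomic number: 95 = 45 + 50 + 0 = 95. ✓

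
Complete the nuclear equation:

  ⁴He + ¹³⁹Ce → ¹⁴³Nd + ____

Conserve mass number: 4 + 139 = 143 + A, so A = 0.
Conserve atomic number: 2 + 58 = 60 + Z, so Z = 0.
A = 0 and Z = 0 is γ — a gamma ray.

gamma ray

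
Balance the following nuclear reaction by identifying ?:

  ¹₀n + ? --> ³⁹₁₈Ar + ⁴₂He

Conserve mass number: 1 + A = 39 + 4, so A = 42.
Conserve atomic number: 0 + Z = 18 + 2, so Z = 20.
Z = 20 is calcium, so the species is ⁴²₂₀Ca.

Ca-42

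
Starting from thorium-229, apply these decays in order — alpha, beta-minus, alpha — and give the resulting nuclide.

Fr-221

Start: (A, Z) = (229, 90).
After α: (225, 88).
After β⁻: (225, 89).
After α: (221, 87).
Z = 87 is francium.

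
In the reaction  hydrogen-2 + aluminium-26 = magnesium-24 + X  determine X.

Conserve mass number: 2 + 26 = 24 + A, so A = 4.
Conserve atomic number: 1 + 13 = 12 + Z, so Z = 2.
A = 4 and Z = 2 is helium-4 — an alpha particle.

alpha particle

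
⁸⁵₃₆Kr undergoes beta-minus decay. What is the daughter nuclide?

Rb-85

Beta-minus decay: mass number changes by +0, atomic number by +1.
A: 85 = 85; Z: 36 + 1 = 37.
Z = 37 is rubidium, so the daughter is ⁸⁵₃₇Rb.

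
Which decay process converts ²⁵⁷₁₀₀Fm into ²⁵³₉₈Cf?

ΔA = 253 − 257 = -4; ΔZ = 98 − 100 = -2.
A drops by 4 and Z drops by 2 — the signature of alpha emission.

alpha decay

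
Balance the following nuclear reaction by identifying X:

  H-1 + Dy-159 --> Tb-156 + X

alpha particle

Conserve mass number: 1 + 159 = 156 + A, so A = 4.
Conserve atomic number: 1 + 66 = 65 + Z, so Z = 2.
A = 4 and Z = 2 is He-4 — an alpha particle.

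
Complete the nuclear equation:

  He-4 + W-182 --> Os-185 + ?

neutron

Conserve mass number: 4 + 182 = 185 + A, so A = 1.
Conserve atomic number: 2 + 74 = 76 + Z, so Z = 0.
A = 1 and Z = 0 is n — a neutron.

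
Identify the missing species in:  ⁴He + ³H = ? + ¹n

Li-6

Conserve mass number: 4 + 3 = A + 1, so A = 6.
Conserve atomic number: 2 + 1 = Z + 0, so Z = 3.
Z = 3 is lithium, so the species is ⁶Li.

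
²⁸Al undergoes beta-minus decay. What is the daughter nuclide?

Beta-minus decay: mass number changes by +0, atomic number by +1.
A: 28 = 28; Z: 13 + 1 = 14.
Z = 14 is silicon, so the daughter is ²⁸Si.

Si-28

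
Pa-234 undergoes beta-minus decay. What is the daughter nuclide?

Beta-minus decay: mass number changes by +0, atomic number by +1.
A: 234 = 234; Z: 91 + 1 = 92.
Z = 92 is uranium, so the daughter is U-234.

U-234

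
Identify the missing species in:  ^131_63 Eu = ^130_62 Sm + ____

Conserve mass number: 131 = 130 + A, so A = 1.
Conserve atomic number: 63 = 62 + Z, so Z = 1.
A = 1 and Z = 1 is ^1_1 H — a proton.

proton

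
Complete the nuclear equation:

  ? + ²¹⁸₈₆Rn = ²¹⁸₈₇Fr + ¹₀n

proton

Conserve mass number: A + 218 = 218 + 1, so A = 1.
Conserve atomic number: Z + 86 = 87 + 0, so Z = 1.
A = 1 and Z = 1 is ¹₁H — a proton.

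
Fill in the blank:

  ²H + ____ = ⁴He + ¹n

triton

Conserve mass number: 2 + A = 4 + 1, so A = 3.
Conserve atomic number: 1 + Z = 2 + 0, so Z = 1.
A = 3 and Z = 1 is ³H — a triton.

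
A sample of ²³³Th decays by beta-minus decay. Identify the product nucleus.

Pa-233

Beta-minus decay: mass number changes by +0, atomic number by +1.
A: 233 = 233; Z: 90 + 1 = 91.
Z = 91 is protactinium, so the daughter is ²³³Pa.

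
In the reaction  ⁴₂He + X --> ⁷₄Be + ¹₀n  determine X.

Conserve mass number: 4 + A = 7 + 1, so A = 4.
Conserve atomic number: 2 + Z = 4 + 0, so Z = 2.
A = 4 and Z = 2 is ⁴₂He — an alpha particle.

alpha particle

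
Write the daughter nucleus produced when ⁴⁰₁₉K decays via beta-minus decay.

Ca-40

Beta-minus decay: mass number changes by +0, atomic number by +1.
A: 40 = 40; Z: 19 + 1 = 20.
Z = 20 is calcium, so the daughter is ⁴⁰₂₀Ca.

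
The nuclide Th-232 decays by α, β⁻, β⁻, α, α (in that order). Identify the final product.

Start: (A, Z) = (232, 90).
After α: (228, 88).
After β⁻: (228, 89).
After β⁻: (228, 90).
After α: (224, 88).
After α: (220, 86).
Z = 86 is radon.

Rn-220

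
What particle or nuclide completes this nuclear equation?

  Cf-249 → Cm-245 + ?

Conserve mass number: 249 = 245 + A, so A = 4.
Conserve atomic number: 98 = 96 + Z, so Z = 2.
A = 4 and Z = 2 is He-4 — an alpha particle.

alpha particle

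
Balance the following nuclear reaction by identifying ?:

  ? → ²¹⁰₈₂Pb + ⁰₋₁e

Tl-210

Conserve mass number: A = 210 + 0, so A = 210.
Conserve atomic number: Z = 82 − 1, so Z = 81.
Z = 81 is thallium, so the species is ²¹⁰₈₁Tl.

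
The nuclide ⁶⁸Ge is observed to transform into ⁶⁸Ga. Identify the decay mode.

ΔA = 68 − 68 = 0; ΔZ = 31 − 32 = -1.
A is unchanged and Z drops by 1 — a proton has become a neutron (β⁺ emission or electron capture).

beta-plus decay or electron capture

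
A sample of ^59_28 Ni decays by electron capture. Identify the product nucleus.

Electron capture: mass number changes by +0, atomic number by -1.
A: 59 = 59; Z: 28 − 1 = 27.
Z = 27 is cobalt, so the daughter is ^59_27 Co.

Co-59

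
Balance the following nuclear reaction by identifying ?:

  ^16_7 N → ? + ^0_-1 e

Conserve mass number: 16 = A + 0, so A = 16.
Conserve atomic number: 7 = Z − 1, so Z = 8.
Z = 8 is oxygen, so the species is ^16_8 O.

O-16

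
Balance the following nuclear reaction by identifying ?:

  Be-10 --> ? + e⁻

Conserve mass number: 10 = A + 0, so A = 10.
Conserve atomic number: 4 = Z − 1, so Z = 5.
Z = 5 is boron, so the species is B-10.

B-10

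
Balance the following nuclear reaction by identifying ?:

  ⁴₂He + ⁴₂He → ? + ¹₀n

Be-7

Conserve mass number: 4 + 4 = A + 1, so A = 7.
Conserve atomic number: 2 + 2 = Z + 0, so Z = 4.
Z = 4 is beryllium, so the species is ⁷₄Be.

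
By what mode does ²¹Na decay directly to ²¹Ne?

beta-plus decay or electron capture

ΔA = 21 − 21 = 0; ΔZ = 10 − 11 = -1.
A is unchanged and Z drops by 1 — a proton has become a neutron (β⁺ emission or electron capture).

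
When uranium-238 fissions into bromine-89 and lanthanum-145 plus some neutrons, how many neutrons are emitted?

Conserve mass number: 238 = 89 + 145 + k, so k = 238 − 234 = 4.
Check atomic number: 92 = 35 + 57 + 0 = 92. ✓

4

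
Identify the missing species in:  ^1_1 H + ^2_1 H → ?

Conserve mass number: 1 + 2 = A, so A = 3.
Conserve atomic number: 1 + 1 = Z, so Z = 2.
Z = 2 is helium, so the species is ^3_2 He.

He-3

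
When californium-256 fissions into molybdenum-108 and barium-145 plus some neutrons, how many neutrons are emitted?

Conserve mass number: 256 = 108 + 145 + k, so k = 256 − 253 = 3.
Check atomic number: 98 = 42 + 56 + 0 = 98. ✓

3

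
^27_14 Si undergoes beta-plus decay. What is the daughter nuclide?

Beta-plus decay: mass number changes by +0, atomic number by -1.
A: 27 = 27; Z: 14 − 1 = 13.
Z = 13 is aluminium, so the daughter is ^27_13 Al.

Al-27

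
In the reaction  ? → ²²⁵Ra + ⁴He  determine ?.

Conserve mass number: A = 225 + 4, so A = 229.
Conserve atomic number: Z = 88 + 2, so Z = 90.
Z = 90 is thorium, so the species is ²²⁹Th.

Th-229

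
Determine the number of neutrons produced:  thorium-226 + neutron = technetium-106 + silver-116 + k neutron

Conserve mass number: 227 = 106 + 116 + k, so k = 227 − 222 = 5.
Check atomic number: 90 = 43 + 47 + 0 = 90. ✓

5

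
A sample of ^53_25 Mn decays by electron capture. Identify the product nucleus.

Electron capture: mass number changes by +0, atomic number by -1.
A: 53 = 53; Z: 25 − 1 = 24.
Z = 24 is chromium, so the daughter is ^53_24 Cr.

Cr-53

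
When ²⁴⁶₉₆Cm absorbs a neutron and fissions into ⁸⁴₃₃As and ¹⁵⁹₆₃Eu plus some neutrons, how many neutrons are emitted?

4

Conserve mass number: 247 = 84 + 159 + k, so k = 247 − 243 = 4.
Check atomic number: 96 = 33 + 63 + 0 = 96. ✓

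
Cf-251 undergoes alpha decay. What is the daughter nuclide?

Cm-247

Alpha decay: mass number changes by -4, atomic number by -2.
A: 251 − 4 = 247; Z: 98 − 2 = 96.
Z = 96 is curium, so the daughter is Cm-247.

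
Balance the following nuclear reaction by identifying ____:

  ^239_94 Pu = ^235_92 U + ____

alpha particle

Conserve mass number: 239 = 235 + A, so A = 4.
Conserve atomic number: 94 = 92 + Z, so Z = 2.
A = 4 and Z = 2 is ^4_2 He — an alpha particle.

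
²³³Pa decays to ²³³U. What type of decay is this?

beta-minus decay

ΔA = 233 − 233 = 0; ΔZ = 92 − 91 = +1.
A is unchanged and Z rises by 1 — a neutron has become a proton (β⁻ decay).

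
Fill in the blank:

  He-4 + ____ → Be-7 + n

alpha particle

Conserve mass number: 4 + A = 7 + 1, so A = 4.
Conserve atomic number: 2 + Z = 4 + 0, so Z = 2.
A = 4 and Z = 2 is He-4 — an alpha particle.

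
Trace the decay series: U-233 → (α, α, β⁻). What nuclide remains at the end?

Start: (A, Z) = (233, 92).
After α: (229, 90).
After α: (225, 88).
After β⁻: (225, 89).
Z = 89 is actinium.

Ac-225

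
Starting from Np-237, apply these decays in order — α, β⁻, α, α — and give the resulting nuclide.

Start: (A, Z) = (237, 93).
After α: (233, 91).
After β⁻: (233, 92).
After α: (229, 90).
After α: (225, 88).
Z = 88 is radium.

Ra-225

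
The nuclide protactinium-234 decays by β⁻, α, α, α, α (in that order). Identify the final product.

Po-218

Start: (A, Z) = (234, 91).
After β⁻: (234, 92).
After α: (230, 90).
After α: (226, 88).
After α: (222, 86).
After α: (218, 84).
Z = 84 is polonium.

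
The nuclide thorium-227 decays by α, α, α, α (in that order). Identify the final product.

Pb-211

Start: (A, Z) = (227, 90).
After α: (223, 88).
After α: (219, 86).
After α: (215, 84).
After α: (211, 82).
Z = 82 is lead.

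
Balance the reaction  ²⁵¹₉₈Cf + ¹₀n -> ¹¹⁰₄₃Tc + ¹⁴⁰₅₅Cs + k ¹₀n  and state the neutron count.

Conserve mass number: 252 = 110 + 140 + k, so k = 252 − 250 = 2.
Check atomic number: 98 = 43 + 55 + 0 = 98. ✓

2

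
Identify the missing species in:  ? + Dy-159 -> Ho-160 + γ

Conserve mass number: A + 159 = 160 + 0, so A = 1.
Conserve atomic number: Z + 66 = 67 + 0, so Z = 1.
A = 1 and Z = 1 is H-1 — a proton.

proton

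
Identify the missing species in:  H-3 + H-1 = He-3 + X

neutron

Conserve mass number: 3 + 1 = 3 + A, so A = 1.
Conserve atomic number: 1 + 1 = 2 + Z, so Z = 0.
A = 1 and Z = 0 is n — a neutron.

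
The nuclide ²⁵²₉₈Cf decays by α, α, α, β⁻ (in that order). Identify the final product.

Start: (A, Z) = (252, 98).
After α: (248, 96).
After α: (244, 94).
After α: (240, 92).
After β⁻: (240, 93).
Z = 93 is neptunium.

Np-240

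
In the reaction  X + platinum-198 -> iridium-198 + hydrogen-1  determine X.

Conserve mass number: A + 198 = 198 + 1, so A = 1.
Conserve atomic number: Z + 78 = 77 + 1, so Z = 0.
A = 1 and Z = 0 is neutron — a neutron.

neutron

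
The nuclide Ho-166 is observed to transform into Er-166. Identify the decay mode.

ΔA = 166 − 166 = 0; ΔZ = 68 − 67 = +1.
A is unchanged and Z rises by 1 — a neutron has become a proton (β⁻ decay).

beta-minus decay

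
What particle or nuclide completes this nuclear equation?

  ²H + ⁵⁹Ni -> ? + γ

Conserve mass number: 2 + 59 = A + 0, so A = 61.
Conserve atomic number: 1 + 28 = Z + 0, so Z = 29.
Z = 29 is copper, so the species is ⁶¹Cu.

Cu-61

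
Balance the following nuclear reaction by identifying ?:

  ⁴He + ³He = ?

Be-7

Conserve mass number: 4 + 3 = A, so A = 7.
Conserve atomic number: 2 + 2 = Z, so Z = 4.
Z = 4 is beryllium, so the species is ⁷Be.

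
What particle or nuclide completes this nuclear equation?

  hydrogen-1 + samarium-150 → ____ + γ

Eu-151

Conserve mass number: 1 + 150 = A + 0, so A = 151.
Conserve atomic number: 1 + 62 = Z + 0, so Z = 63.
Z = 63 is europium, so the species is europium-151.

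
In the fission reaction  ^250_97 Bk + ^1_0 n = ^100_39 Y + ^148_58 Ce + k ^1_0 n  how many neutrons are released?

Conserve mass number: 251 = 100 + 148 + k, so k = 251 − 248 = 3.
Check atomic number: 97 = 39 + 58 + 0 = 97. ✓

3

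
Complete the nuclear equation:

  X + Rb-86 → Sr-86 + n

Conserve mass number: A + 86 = 86 + 1, so A = 1.
Conserve atomic number: Z + 37 = 38 + 0, so Z = 1.
A = 1 and Z = 1 is H-1 — a proton.

proton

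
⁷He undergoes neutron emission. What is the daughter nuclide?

Neutron emission: mass number changes by -1, atomic number by +0.
A: 7 − 1 = 6; Z: 2 = 2.
Z = 2 is helium, so the daughter is ⁶He.

He-6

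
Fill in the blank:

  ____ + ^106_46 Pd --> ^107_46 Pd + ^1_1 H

Conserve mass number: A + 106 = 107 + 1, so A = 2.
Conserve atomic number: Z + 46 = 46 + 1, so Z = 1.
A = 2 and Z = 1 is ^2_1 H — a deuteron.

deuteron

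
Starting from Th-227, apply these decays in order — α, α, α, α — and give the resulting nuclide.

Start: (A, Z) = (227, 90).
After α: (223, 88).
After α: (219, 86).
After α: (215, 84).
After α: (211, 82).
Z = 82 is lead.

Pb-211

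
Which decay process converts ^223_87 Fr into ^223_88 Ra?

beta-minus decay

ΔA = 223 − 223 = 0; ΔZ = 88 − 87 = +1.
A is unchanged and Z rises by 1 — a neutron has become a proton (β⁻ decay).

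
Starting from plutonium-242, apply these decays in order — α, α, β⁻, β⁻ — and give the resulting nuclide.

U-234

Start: (A, Z) = (242, 94).
After α: (238, 92).
After α: (234, 90).
After β⁻: (234, 91).
After β⁻: (234, 92).
Z = 92 is uranium.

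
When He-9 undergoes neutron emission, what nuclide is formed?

Neutron emission: mass number changes by -1, atomic number by +0.
A: 9 − 1 = 8; Z: 2 = 2.
Z = 2 is helium, so the daughter is He-8.

He-8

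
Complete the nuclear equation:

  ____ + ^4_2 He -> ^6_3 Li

Conserve mass number: A + 4 = 6, so A = 2.
Conserve atomic number: Z + 2 = 3, so Z = 1.
A = 2 and Z = 1 is ^2_1 H — a deuteron.

deuteron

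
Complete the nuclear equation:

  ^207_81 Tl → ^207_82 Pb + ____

Conserve mass number: 207 = 207 + A, so A = 0.
Conserve atomic number: 81 = 82 + Z, so Z = -1.
A = 0 and Z = -1 is ^0_-1 e — a beta-minus particle.

beta-minus particle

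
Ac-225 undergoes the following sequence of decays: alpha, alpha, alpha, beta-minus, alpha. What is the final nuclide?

Pb-209

Start: (A, Z) = (225, 89).
After α: (221, 87).
After α: (217, 85).
After α: (213, 83).
After β⁻: (213, 84).
After α: (209, 82).
Z = 82 is lead.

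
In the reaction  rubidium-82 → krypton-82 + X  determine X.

Conserve mass number: 82 = 82 + A, so A = 0.
Conserve atomic number: 37 = 36 + Z, so Z = 1.
A = 0 and Z = 1 is e⁺ — a positron.

positron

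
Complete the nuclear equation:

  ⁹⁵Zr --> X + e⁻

Conserve mass number: 95 = A + 0, so A = 95.
Conserve atomic number: 40 = Z − 1, so Z = 41.
Z = 41 is niobium, so the species is ⁹⁵Nb.

Nb-95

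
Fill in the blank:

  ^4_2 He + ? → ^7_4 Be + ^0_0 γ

Conserve mass number: 4 + A = 7 + 0, so A = 3.
Conserve atomic number: 2 + Z = 4 + 0, so Z = 2.
Z = 2 is helium, so the species is ^3_2 He.

He-3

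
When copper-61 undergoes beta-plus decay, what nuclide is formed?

Ni-61

Beta-plus decay: mass number changes by +0, atomic number by -1.
A: 61 = 61; Z: 29 − 1 = 28.
Z = 28 is nickel, so the daughter is nickel-61.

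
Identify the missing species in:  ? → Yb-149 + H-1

Lu-150

Conserve mass number: A = 149 + 1, so A = 150.
Conserve atomic number: Z = 70 + 1, so Z = 71.
Z = 71 is lutetium, so the species is Lu-150.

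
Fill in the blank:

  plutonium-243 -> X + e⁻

Conserve mass number: 243 = A + 0, so A = 243.
Conserve atomic number: 94 = Z − 1, so Z = 95.
Z = 95 is americium, so the species is americium-243.

Am-243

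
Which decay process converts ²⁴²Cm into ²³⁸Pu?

ΔA = 238 − 242 = -4; ΔZ = 94 − 96 = -2.
A drops by 4 and Z drops by 2 — the signature of alpha emission.

alpha decay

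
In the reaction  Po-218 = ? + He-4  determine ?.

Pb-214

Conserve mass number: 218 = A + 4, so A = 214.
Conserve atomic number: 84 = Z + 2, so Z = 82.
Z = 82 is lead, so the species is Pb-214.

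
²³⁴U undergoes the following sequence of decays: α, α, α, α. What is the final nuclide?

Start: (A, Z) = (234, 92).
After α: (230, 90).
After α: (226, 88).
After α: (222, 86).
After α: (218, 84).
Z = 84 is polonium.

Po-218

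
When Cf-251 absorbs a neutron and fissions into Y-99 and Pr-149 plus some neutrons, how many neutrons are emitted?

Conserve mass number: 252 = 99 + 149 + k, so k = 252 − 248 = 4.
Check atomic number: 98 = 39 + 59 + 0 = 98. ✓

4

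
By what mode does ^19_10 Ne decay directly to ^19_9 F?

beta-plus decay or electron capture

ΔA = 19 − 19 = 0; ΔZ = 9 − 10 = -1.
A is unchanged and Z drops by 1 — a proton has become a neutron (β⁺ emission or electron capture).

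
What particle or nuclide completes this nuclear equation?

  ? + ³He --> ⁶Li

triton

Conserve mass number: A + 3 = 6, so A = 3.
Conserve atomic number: Z + 2 = 3, so Z = 1.
A = 3 and Z = 1 is ³H — a triton.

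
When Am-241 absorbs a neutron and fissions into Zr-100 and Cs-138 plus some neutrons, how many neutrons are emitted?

4

Conserve mass number: 242 = 100 + 138 + k, so k = 242 − 238 = 4.
Check atomic number: 95 = 40 + 55 + 0 = 95. ✓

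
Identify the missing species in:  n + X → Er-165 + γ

Er-164

Conserve mass number: 1 + A = 165 + 0, so A = 164.
Conserve atomic number: 0 + Z = 68 + 0, so Z = 68.
Z = 68 is erbium, so the species is Er-164.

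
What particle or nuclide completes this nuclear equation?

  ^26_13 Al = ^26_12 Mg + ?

positron

Conserve mass number: 26 = 26 + A, so A = 0.
Conserve atomic number: 13 = 12 + Z, so Z = 1.
A = 0 and Z = 1 is ^0_1 e — a positron.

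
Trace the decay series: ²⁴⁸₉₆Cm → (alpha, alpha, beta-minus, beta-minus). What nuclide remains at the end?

Pu-240

Start: (A, Z) = (248, 96).
After α: (244, 94).
After α: (240, 92).
After β⁻: (240, 93).
After β⁻: (240, 94).
Z = 94 is plutonium.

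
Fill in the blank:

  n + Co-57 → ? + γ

Conserve mass number: 1 + 57 = A + 0, so A = 58.
Conserve atomic number: 0 + 27 = Z + 0, so Z = 27.
Z = 27 is cobalt, so the species is Co-58.

Co-58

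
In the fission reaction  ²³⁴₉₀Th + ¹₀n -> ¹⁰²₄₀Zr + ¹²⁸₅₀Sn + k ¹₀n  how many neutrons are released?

Conserve mass number: 235 = 102 + 128 + k, so k = 235 − 230 = 5.
Check atomic number: 90 = 40 + 50 + 0 = 90. ✓

5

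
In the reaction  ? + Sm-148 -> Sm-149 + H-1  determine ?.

deuteron

Conserve mass number: A + 148 = 149 + 1, so A = 2.
Conserve atomic number: Z + 62 = 62 + 1, so Z = 1.
A = 2 and Z = 1 is H-2 — a deuteron.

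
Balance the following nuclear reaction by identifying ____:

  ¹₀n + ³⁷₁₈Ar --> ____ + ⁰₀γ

Ar-38

Conserve mass number: 1 + 37 = A + 0, so A = 38.
Conserve atomic number: 0 + 18 = Z + 0, so Z = 18.
Z = 18 is argon, so the species is ³⁸₁₈Ar.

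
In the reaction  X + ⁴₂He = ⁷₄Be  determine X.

He-3

Conserve mass number: A + 4 = 7, so A = 3.
Conserve atomic number: Z + 2 = 4, so Z = 2.
Z = 2 is helium, so the species is ³₂He.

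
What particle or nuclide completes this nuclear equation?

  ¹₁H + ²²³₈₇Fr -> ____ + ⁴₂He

Conserve mass number: 1 + 223 = A + 4, so A = 220.
Conserve atomic number: 1 + 87 = Z + 2, so Z = 86.
Z = 86 is radon, so the species is ²²⁰₈₆Rn.

Rn-220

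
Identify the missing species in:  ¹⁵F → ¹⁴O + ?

proton

Conserve mass number: 15 = 14 + A, so A = 1.
Conserve atomic number: 9 = 8 + Z, so Z = 1.
A = 1 and Z = 1 is ¹H — a proton.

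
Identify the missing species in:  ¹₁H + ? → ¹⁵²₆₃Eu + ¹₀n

Conserve mass number: 1 + A = 152 + 1, so A = 152.
Conserve atomic number: 1 + Z = 63 + 0, so Z = 62.
Z = 62 is samarium, so the species is ¹⁵²₆₂Sm.

Sm-152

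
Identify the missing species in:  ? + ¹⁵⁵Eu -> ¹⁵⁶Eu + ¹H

Conserve mass number: A + 155 = 156 + 1, so A = 2.
Conserve atomic number: Z + 63 = 63 + 1, so Z = 1.
A = 2 and Z = 1 is ²H — a deuteron.

deuteron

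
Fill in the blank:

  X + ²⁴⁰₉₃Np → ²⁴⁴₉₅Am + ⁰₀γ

alpha particle

Conserve mass number: A + 240 = 244 + 0, so A = 4.
Conserve atomic number: Z + 93 = 95 + 0, so Z = 2.
A = 4 and Z = 2 is ⁴₂He — an alpha particle.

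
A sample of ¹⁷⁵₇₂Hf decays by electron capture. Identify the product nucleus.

Electron capture: mass number changes by +0, atomic number by -1.
A: 175 = 175; Z: 72 − 1 = 71.
Z = 71 is lutetium, so the daughter is ¹⁷⁵₇₁Lu.

Lu-175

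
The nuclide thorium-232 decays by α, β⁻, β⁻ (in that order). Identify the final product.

Th-228

Start: (A, Z) = (232, 90).
After α: (228, 88).
After β⁻: (228, 89).
After β⁻: (228, 90).
Z = 90 is thorium.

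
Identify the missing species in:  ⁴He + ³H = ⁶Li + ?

Conserve mass number: 4 + 3 = 6 + A, so A = 1.
Conserve atomic number: 2 + 1 = 3 + Z, so Z = 0.
A = 1 and Z = 0 is ¹n — a neutron.

neutron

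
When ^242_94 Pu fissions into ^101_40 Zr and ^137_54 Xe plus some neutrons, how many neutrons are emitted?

Conserve mass number: 242 = 101 + 137 + k, so k = 242 − 238 = 4.
Check atomic number: 94 = 40 + 54 + 0 = 94. ✓

4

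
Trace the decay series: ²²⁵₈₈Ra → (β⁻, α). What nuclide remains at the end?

Start: (A, Z) = (225, 88).
After β⁻: (225, 89).
After α: (221, 87).
Z = 87 is francium.

Fr-221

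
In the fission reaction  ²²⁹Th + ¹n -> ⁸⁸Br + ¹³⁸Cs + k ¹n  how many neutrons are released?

4

Conserve mass number: 230 = 88 + 138 + k, so k = 230 − 226 = 4.
Check atomic number: 90 = 35 + 55 + 0 = 90. ✓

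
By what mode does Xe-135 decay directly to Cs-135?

beta-minus decay

ΔA = 135 − 135 = 0; ΔZ = 55 − 54 = +1.
A is unchanged and Z rises by 1 — a neutron has become a proton (β⁻ decay).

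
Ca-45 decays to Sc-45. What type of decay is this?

beta-minus decay

ΔA = 45 − 45 = 0; ΔZ = 21 − 20 = +1.
A is unchanged and Z rises by 1 — a neutron has become a proton (β⁻ decay).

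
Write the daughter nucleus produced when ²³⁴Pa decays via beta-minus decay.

U-234

Beta-minus decay: mass number changes by +0, atomic number by +1.
A: 234 = 234; Z: 91 + 1 = 92.
Z = 92 is uranium, so the daughter is ²³⁴U.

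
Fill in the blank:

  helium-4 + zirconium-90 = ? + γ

Mo-94

Conserve mass number: 4 + 90 = A + 0, so A = 94.
Conserve atomic number: 2 + 40 = Z + 0, so Z = 42.
Z = 42 is molybdenum, so the species is molybdenum-94.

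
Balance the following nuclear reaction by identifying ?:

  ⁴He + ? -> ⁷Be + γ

Conserve mass number: 4 + A = 7 + 0, so A = 3.
Conserve atomic number: 2 + Z = 4 + 0, so Z = 2.
Z = 2 is helium, so the species is ³He.

He-3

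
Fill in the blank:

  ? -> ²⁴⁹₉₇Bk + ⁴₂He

Es-253

Conserve mass number: A = 249 + 4, so A = 253.
Conserve atomic number: Z = 97 + 2, so Z = 99.
Z = 99 is einsteinium, so the species is ²⁵³₉₉Es.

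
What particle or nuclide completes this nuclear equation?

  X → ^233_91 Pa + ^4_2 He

Conserve mass number: A = 233 + 4, so A = 237.
Conserve atomic number: Z = 91 + 2, so Z = 93.
Z = 93 is neptunium, so the species is ^237_93 Np.

Np-237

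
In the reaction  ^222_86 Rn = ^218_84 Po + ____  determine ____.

Conserve mass number: 222 = 218 + A, so A = 4.
Conserve atomic number: 86 = 84 + Z, so Z = 2.
A = 4 and Z = 2 is ^4_2 He — an alpha particle.

alpha particle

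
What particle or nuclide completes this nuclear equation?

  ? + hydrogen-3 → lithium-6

He-3

Conserve mass number: A + 3 = 6, so A = 3.
Conserve atomic number: Z + 1 = 3, so Z = 2.
Z = 2 is helium, so the species is helium-3.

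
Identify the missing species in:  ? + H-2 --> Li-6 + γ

Conserve mass number: A + 2 = 6 + 0, so A = 4.
Conserve atomic number: Z + 1 = 3 + 0, so Z = 2.
A = 4 and Z = 2 is He-4 — an alpha particle.

alpha particle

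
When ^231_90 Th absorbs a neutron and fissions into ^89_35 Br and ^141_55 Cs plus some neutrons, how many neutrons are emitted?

2

Conserve mass number: 232 = 89 + 141 + k, so k = 232 − 230 = 2.
Check atomic number: 90 = 35 + 55 + 0 = 90. ✓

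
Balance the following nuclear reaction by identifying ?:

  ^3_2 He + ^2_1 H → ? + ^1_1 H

Conserve mass number: 3 + 2 = A + 1, so A = 4.
Conserve atomic number: 2 + 1 = Z + 1, so Z = 2.
A = 4 and Z = 2 is ^4_2 He — an alpha particle.

He-4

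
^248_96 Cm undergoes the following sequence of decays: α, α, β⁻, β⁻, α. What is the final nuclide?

U-236

Start: (A, Z) = (248, 96).
After α: (244, 94).
After α: (240, 92).
After β⁻: (240, 93).
After β⁻: (240, 94).
After α: (236, 92).
Z = 92 is uranium.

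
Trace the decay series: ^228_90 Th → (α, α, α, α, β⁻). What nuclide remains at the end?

Bi-212

Start: (A, Z) = (228, 90).
After α: (224, 88).
After α: (220, 86).
After α: (216, 84).
After α: (212, 82).
After β⁻: (212, 83).
Z = 83 is bismuth.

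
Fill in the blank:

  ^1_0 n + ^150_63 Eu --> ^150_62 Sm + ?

Conserve mass number: 1 + 150 = 150 + A, so A = 1.
Conserve atomic number: 0 + 63 = 62 + Z, so Z = 1.
A = 1 and Z = 1 is ^1_1 H — a proton.

proton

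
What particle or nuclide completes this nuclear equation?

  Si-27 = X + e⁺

Conserve mass number: 27 = A + 0, so A = 27.
Conserve atomic number: 14 = Z + 1, so Z = 13.
Z = 13 is aluminium, so the species is Al-27.

Al-27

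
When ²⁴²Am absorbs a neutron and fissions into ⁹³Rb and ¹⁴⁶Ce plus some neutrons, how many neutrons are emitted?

Conserve mass number: 243 = 93 + 146 + k, so k = 243 − 239 = 4.
Check atomic number: 95 = 37 + 58 + 0 = 95. ✓

4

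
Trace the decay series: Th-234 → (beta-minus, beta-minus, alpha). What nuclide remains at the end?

Th-230

Start: (A, Z) = (234, 90).
After β⁻: (234, 91).
After β⁻: (234, 92).
After α: (230, 90).
Z = 90 is thorium.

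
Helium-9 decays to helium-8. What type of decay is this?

ΔA = 8 − 9 = -1; ΔZ = 2 − 2 = +0.
A drops by 1 with Z unchanged — a neutron was emitted.

neutron emission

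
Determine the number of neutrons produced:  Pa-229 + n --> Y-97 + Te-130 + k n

3

Conserve mass number: 230 = 97 + 130 + k, so k = 230 − 227 = 3.
Check atomic number: 91 = 39 + 52 + 0 = 91. ✓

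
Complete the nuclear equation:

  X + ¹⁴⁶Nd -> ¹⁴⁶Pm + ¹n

proton

Conserve mass number: A + 146 = 146 + 1, so A = 1.
Conserve atomic number: Z + 60 = 61 + 0, so Z = 1.
A = 1 and Z = 1 is ¹H — a proton.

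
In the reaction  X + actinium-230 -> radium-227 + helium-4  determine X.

proton

Conserve mass number: A + 230 = 227 + 4, so A = 1.
Conserve atomic number: Z + 89 = 88 + 2, so Z = 1.
A = 1 and Z = 1 is hydrogen-1 — a proton.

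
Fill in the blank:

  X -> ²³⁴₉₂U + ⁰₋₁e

Conserve mass number: A = 234 + 0, so A = 234.
Conserve atomic number: Z = 92 − 1, so Z = 91.
Z = 91 is protactinium, so the species is ²³⁴₉₁Pa.

Pa-234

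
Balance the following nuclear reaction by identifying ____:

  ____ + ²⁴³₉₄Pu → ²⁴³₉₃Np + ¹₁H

Conserve mass number: A + 243 = 243 + 1, so A = 1.
Conserve atomic number: Z + 94 = 93 + 1, so Z = 0.
A = 1 and Z = 0 is ¹₀n — a neutron.

neutron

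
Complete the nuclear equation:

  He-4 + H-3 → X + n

Conserve mass number: 4 + 3 = A + 1, so A = 6.
Conserve atomic number: 2 + 1 = Z + 0, so Z = 3.
Z = 3 is lithium, so the species is Li-6.

Li-6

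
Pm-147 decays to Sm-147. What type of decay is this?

beta-minus decay

ΔA = 147 − 147 = 0; ΔZ = 62 − 61 = +1.
A is unchanged and Z rises by 1 — a neutron has become a proton (β⁻ decay).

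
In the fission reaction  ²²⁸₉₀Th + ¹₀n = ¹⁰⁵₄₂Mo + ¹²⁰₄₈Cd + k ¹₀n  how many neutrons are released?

4

Conserve mass number: 229 = 105 + 120 + k, so k = 229 − 225 = 4.
Check atomic number: 90 = 42 + 48 + 0 = 90. ✓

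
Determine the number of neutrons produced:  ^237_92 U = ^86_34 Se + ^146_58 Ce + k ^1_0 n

5

Conserve mass number: 237 = 86 + 146 + k, so k = 237 − 232 = 5.
Check atomic number: 92 = 34 + 58 + 0 = 92. ✓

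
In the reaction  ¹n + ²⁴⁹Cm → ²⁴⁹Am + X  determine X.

proton

Conserve mass number: 1 + 249 = 249 + A, so A = 1.
Conserve atomic number: 0 + 96 = 95 + Z, so Z = 1.
A = 1 and Z = 1 is ¹H — a proton.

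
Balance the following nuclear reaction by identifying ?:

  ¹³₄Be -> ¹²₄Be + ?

Conserve mass number: 13 = 12 + A, so A = 1.
Conserve atomic number: 4 = 4 + Z, so Z = 0.
A = 1 and Z = 0 is ¹₀n — a neutron.

neutron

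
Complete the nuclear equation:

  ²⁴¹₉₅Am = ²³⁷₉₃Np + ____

Conserve mass number: 241 = 237 + A, so A = 4.
Conserve atomic number: 95 = 93 + Z, so Z = 2.
A = 4 and Z = 2 is ⁴₂He — an alpha particle.

alpha particle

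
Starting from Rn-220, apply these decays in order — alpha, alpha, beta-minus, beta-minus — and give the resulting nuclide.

Po-212

Start: (A, Z) = (220, 86).
After α: (216, 84).
After α: (212, 82).
After β⁻: (212, 83).
After β⁻: (212, 84).
Z = 84 is polonium.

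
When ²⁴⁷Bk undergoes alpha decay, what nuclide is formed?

Alpha decay: mass number changes by -4, atomic number by -2.
A: 247 − 4 = 243; Z: 97 − 2 = 95.
Z = 95 is americium, so the daughter is ²⁴³Am.

Am-243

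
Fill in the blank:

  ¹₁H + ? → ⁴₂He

triton

Conserve mass number: 1 + A = 4, so A = 3.
Conserve atomic number: 1 + Z = 2, so Z = 1.
A = 3 and Z = 1 is ³₁H — a triton.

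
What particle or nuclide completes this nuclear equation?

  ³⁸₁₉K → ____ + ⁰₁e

Ar-38

Conserve mass number: 38 = A + 0, so A = 38.
Conserve atomic number: 19 = Z + 1, so Z = 18.
Z = 18 is argon, so the species is ³⁸₁₈Ar.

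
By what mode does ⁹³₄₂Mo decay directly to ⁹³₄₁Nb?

ΔA = 93 − 93 = 0; ΔZ = 41 − 42 = -1.
A is unchanged and Z drops by 1 — a proton has become a neutron (β⁺ emission or electron capture).

beta-plus decay or electron capture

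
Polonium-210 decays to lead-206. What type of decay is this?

alpha decay

ΔA = 206 − 210 = -4; ΔZ = 82 − 84 = -2.
A drops by 4 and Z drops by 2 — the signature of alpha emission.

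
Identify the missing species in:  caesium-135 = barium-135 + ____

beta-minus particle

Conserve mass number: 135 = 135 + A, so A = 0.
Conserve atomic number: 55 = 56 + Z, so Z = -1.
A = 0 and Z = -1 is e⁻ — a beta-minus particle.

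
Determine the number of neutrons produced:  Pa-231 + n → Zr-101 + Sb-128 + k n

Conserve mass number: 232 = 101 + 128 + k, so k = 232 − 229 = 3.
Check atomic number: 91 = 40 + 51 + 0 = 91. ✓

3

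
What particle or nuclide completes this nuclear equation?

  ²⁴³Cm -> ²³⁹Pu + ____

alpha particle

Conserve mass number: 243 = 239 + A, so A = 4.
Conserve atomic number: 96 = 94 + Z, so Z = 2.
A = 4 and Z = 2 is ⁴He — an alpha particle.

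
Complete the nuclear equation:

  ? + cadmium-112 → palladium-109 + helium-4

neutron

Conserve mass number: A + 112 = 109 + 4, so A = 1.
Conserve atomic number: Z + 48 = 46 + 2, so Z = 0.
A = 1 and Z = 0 is neutron — a neutron.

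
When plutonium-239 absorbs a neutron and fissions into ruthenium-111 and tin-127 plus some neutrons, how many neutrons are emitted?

2

Conserve mass number: 240 = 111 + 127 + k, so k = 240 − 238 = 2.
Check atomic number: 94 = 44 + 50 + 0 = 94. ✓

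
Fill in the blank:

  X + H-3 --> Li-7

Conserve mass number: A + 3 = 7, so A = 4.
Conserve atomic number: Z + 1 = 3, so Z = 2.
A = 4 and Z = 2 is He-4 — an alpha particle.

alpha particle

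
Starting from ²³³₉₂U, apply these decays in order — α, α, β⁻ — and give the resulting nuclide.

Start: (A, Z) = (233, 92).
After α: (229, 90).
After α: (225, 88).
After β⁻: (225, 89).
Z = 89 is actinium.

Ac-225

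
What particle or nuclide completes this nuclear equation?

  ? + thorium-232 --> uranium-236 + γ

Conserve mass number: A + 232 = 236 + 0, so A = 4.
Conserve atomic number: Z + 90 = 92 + 0, so Z = 2.
A = 4 and Z = 2 is helium-4 — an alpha particle.

alpha particle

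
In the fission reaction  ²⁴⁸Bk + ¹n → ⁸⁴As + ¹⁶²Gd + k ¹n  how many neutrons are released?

3

Conserve mass number: 249 = 84 + 162 + k, so k = 249 − 246 = 3.
Check atomic number: 97 = 33 + 64 + 0 = 97. ✓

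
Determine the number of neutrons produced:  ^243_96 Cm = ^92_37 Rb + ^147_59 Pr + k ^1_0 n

4

Conserve mass number: 243 = 92 + 147 + k, so k = 243 − 239 = 4.
Check atomic number: 96 = 37 + 59 + 0 = 96. ✓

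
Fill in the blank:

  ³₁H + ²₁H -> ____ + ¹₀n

Conserve mass number: 3 + 2 = A + 1, so A = 4.
Conserve atomic number: 1 + 1 = Z + 0, so Z = 2.
A = 4 and Z = 2 is ⁴₂He — an alpha particle.

He-4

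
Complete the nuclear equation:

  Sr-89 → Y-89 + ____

beta-minus particle

Conserve mass number: 89 = 89 + A, so A = 0.
Conserve atomic number: 38 = 39 + Z, so Z = -1.
A = 0 and Z = -1 is e⁻ — a beta-minus particle.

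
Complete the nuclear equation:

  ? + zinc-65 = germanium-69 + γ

alpha particle

Conserve mass number: A + 65 = 69 + 0, so A = 4.
Conserve atomic number: Z + 30 = 32 + 0, so Z = 2.
A = 4 and Z = 2 is helium-4 — an alpha particle.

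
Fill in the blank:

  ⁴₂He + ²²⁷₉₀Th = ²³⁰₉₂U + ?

Conserve mass number: 4 + 227 = 230 + A, so A = 1.
Conserve atomic number: 2 + 90 = 92 + Z, so Z = 0.
A = 1 and Z = 0 is ¹₀n — a neutron.

neutron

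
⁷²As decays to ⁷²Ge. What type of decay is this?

beta-plus decay or electron capture

ΔA = 72 − 72 = 0; ΔZ = 32 − 33 = -1.
A is unchanged and Z drops by 1 — a proton has become a neutron (β⁺ emission or electron capture).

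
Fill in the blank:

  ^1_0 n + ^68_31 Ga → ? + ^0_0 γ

Conserve mass number: 1 + 68 = A + 0, so A = 69.
Conserve atomic number: 0 + 31 = Z + 0, so Z = 31.
Z = 31 is gallium, so the species is ^69_31 Ga.

Ga-69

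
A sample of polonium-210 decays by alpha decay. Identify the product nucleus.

Alpha decay: mass number changes by -4, atomic number by -2.
A: 210 − 4 = 206; Z: 84 − 2 = 82.
Z = 82 is lead, so the daughter is lead-206.

Pb-206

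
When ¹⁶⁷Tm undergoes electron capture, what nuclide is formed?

Er-167

Electron capture: mass number changes by +0, atomic number by -1.
A: 167 = 167; Z: 69 − 1 = 68.
Z = 68 is erbium, so the daughter is ¹⁶⁷Er.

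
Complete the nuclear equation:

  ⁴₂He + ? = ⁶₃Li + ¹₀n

Conserve mass number: 4 + A = 6 + 1, so A = 3.
Conserve atomic number: 2 + Z = 3 + 0, so Z = 1.
A = 3 and Z = 1 is ³₁H — a triton.

triton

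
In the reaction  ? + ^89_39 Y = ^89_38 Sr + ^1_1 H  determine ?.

neutron

Conserve mass number: A + 89 = 89 + 1, so A = 1.
Conserve atomic number: Z + 39 = 38 + 1, so Z = 0.
A = 1 and Z = 0 is ^1_0 n — a neutron.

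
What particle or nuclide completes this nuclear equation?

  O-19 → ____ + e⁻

Conserve mass number: 19 = A + 0, so A = 19.
Conserve atomic number: 8 = Z − 1, so Z = 9.
Z = 9 is fluorine, so the species is F-19.

F-19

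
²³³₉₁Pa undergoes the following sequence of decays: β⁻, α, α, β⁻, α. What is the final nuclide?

Fr-221

Start: (A, Z) = (233, 91).
After β⁻: (233, 92).
After α: (229, 90).
After α: (225, 88).
After β⁻: (225, 89).
After α: (221, 87).
Z = 87 is francium.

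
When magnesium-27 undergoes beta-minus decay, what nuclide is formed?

Al-27

Beta-minus decay: mass number changes by +0, atomic number by +1.
A: 27 = 27; Z: 12 + 1 = 13.
Z = 13 is aluminium, so the daughter is aluminium-27.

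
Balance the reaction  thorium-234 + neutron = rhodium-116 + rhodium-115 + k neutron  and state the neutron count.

4

Conserve mass number: 235 = 116 + 115 + k, so k = 235 − 231 = 4.
Check atomic number: 90 = 45 + 45 + 0 = 90. ✓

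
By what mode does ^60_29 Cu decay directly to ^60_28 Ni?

beta-plus decay or electron capture

ΔA = 60 − 60 = 0; ΔZ = 28 − 29 = -1.
A is unchanged and Z drops by 1 — a proton has become a neutron (β⁺ emission or electron capture).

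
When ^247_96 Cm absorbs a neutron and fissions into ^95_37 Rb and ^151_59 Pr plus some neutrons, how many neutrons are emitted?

Conserve mass number: 248 = 95 + 151 + k, so k = 248 − 246 = 2.
Check atomic number: 96 = 37 + 59 + 0 = 96. ✓

2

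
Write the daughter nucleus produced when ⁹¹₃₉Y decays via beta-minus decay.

Zr-91

Beta-minus decay: mass number changes by +0, atomic number by +1.
A: 91 = 91; Z: 39 + 1 = 40.
Z = 40 is zirconium, so the daughter is ⁹¹₄₀Zr.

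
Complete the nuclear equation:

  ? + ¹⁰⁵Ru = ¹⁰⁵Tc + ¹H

neutron

Conserve mass number: A + 105 = 105 + 1, so A = 1.
Conserve atomic number: Z + 44 = 43 + 1, so Z = 0.
A = 1 and Z = 0 is ¹n — a neutron.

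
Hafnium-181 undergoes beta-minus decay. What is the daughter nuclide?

Ta-181

Beta-minus decay: mass number changes by +0, atomic number by +1.
A: 181 = 181; Z: 72 + 1 = 73.
Z = 73 is tantalum, so the daughter is tantalum-181.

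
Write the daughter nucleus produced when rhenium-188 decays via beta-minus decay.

Beta-minus decay: mass number changes by +0, atomic number by +1.
A: 188 = 188; Z: 75 + 1 = 76.
Z = 76 is osmium, so the daughter is osmium-188.

Os-188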